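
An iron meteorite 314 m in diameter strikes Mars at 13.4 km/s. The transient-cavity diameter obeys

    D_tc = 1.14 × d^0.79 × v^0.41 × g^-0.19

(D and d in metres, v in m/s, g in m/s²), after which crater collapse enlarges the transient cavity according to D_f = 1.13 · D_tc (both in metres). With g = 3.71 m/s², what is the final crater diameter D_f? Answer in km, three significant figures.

v = 13400 m/s.
d^0.79 = 314^0.79 = 93.88
v^0.41 = 13400^0.41 = 49.22
g^-0.19 = 3.71^-0.19 = 0.7795
D_tc = 1.14 × 93.88 × 49.22 × 0.7795 = 4106 m
D_f = 1.13 × 4106 = 4640 m
     = 4.640 km

D_f ≈ 4.64 km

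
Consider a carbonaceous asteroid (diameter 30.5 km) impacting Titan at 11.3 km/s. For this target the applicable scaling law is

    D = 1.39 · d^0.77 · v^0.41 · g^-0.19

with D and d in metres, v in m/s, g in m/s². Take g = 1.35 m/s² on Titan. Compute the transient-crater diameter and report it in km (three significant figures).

D ≈ 171 km

In SI units: d = 30500 m, v = 11300 m/s.
d^0.77 = 30500^0.77 = 2837
v^0.41 = 11300^0.41 = 45.89
g^-0.19 = 1.35^-0.19 = 0.9446
D = 1.39 × 2837 × 45.89 × 0.9446 = 1.709 × 10^5 m
   = 170.9 km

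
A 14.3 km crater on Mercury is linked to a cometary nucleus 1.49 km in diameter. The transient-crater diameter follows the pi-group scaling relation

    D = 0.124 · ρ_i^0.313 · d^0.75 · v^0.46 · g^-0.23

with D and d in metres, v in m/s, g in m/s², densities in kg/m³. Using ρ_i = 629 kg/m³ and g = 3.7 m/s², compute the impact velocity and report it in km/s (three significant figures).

Rearranging for v: v = [D / (0.124 · 629^0.313 · 1490^0.75 · 3.7^-0.23)]^(1/0.46).
D = 14300 m.
629^0.313 = 7.516
1490^0.75 = 239.8
3.7^-0.23 = 0.7401
Denominator = 0.124 × 7.516 × 239.8 × 0.7401 = 165.4
D / 165.4 = 14300 / 165.4 = 86.46
v = 86.46^(1/0.46) = 86.46^2.1739 = 16235 m/s

v ≈ 16.2 km/s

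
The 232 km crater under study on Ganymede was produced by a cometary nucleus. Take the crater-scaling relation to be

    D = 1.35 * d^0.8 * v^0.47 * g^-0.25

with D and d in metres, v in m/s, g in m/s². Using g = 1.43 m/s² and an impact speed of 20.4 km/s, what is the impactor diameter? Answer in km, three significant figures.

d ≈ 11.5 km

Rearranging for d: d = [D / (1.35 · 20400^0.47 · 1.43^-0.25)]^(1/0.8).
D = 232000 m.
20400^0.47 = 106.1
1.43^-0.25 = 0.9145
Denominator = 1.35 × 106.1 × 0.9145 = 131.0
D / 131.0 = 232000 / 131.0 = 1771
d = 1771^(1/0.8) = 1771^1.25 = 11489 m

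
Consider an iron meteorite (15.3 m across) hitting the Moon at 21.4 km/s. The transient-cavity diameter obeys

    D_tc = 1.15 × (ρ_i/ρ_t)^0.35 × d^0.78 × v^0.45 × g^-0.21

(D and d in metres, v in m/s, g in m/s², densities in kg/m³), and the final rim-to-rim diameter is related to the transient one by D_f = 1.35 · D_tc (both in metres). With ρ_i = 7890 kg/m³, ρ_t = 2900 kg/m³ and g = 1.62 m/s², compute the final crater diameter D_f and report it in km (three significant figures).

v = 21400 m/s.
(ρ_i/ρ_t)^0.35 = (7890/2900)^0.35 = 1.420
d^0.78 = 15.3^0.78 = 8.396
v^0.45 = 21400^0.45 = 88.86
g^-0.21 = 1.62^-0.21 = 0.9037
D_tc = 1.15 × 1.420 × 8.396 × 88.86 × 0.9037 = 1101 m
D_f = 1.35 × 1101 = 1486 m
     = 1.486 km

D_f ≈ 1.49 km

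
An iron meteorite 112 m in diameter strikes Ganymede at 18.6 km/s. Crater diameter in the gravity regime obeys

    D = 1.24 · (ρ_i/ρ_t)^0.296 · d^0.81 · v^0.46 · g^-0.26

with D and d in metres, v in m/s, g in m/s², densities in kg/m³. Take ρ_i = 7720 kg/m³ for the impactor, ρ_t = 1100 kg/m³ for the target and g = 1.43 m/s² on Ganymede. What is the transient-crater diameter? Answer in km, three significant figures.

D ≈ 8.46 km

In SI units: v = 18600 m/s.
(ρ_i/ρ_t)^0.296 = (7720/1100)^0.296 = 1.780
d^0.81 = 112^0.81 = 45.69
v^0.46 = 18600^0.46 = 92.04
g^-0.26 = 1.43^-0.26 = 0.9112
D = 1.24 × 1.780 × 45.69 × 92.04 × 0.9112 = 8458 m
   = 8.458 km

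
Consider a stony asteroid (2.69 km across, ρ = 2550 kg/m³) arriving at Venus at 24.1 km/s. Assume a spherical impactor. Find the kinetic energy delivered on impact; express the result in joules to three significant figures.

d = 2690 m; v = 24100 m/s.
Mass m = (π/6) ρ d³ = (π/6) × 2550 × (2690)³ = 2.599 × 10^13 kg
E = ½ m v² = 0.5 × 2.599 × 10^13 × (24100)² = 7.548 × 10^21 J

E ≈ 7.55 × 10^21 J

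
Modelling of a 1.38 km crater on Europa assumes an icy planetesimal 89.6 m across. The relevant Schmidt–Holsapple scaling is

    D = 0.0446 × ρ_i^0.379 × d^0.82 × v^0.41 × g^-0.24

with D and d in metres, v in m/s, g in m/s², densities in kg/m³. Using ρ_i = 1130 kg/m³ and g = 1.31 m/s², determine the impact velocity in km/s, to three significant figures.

Rearranging for v: v = [D / (0.0446 · 1130^0.379 · 89.6^0.82 · 1.31^-0.24)]^(1/0.41).
D = 1380 m.
1130^0.379 = 14.36
89.6^0.82 = 39.89
1.31^-0.24 = 0.9372
Denominator = 0.0446 × 14.36 × 39.89 × 0.9372 = 23.94
D / 23.94 = 1380 / 23.94 = 57.64
v = 57.64^(1/0.41) = 57.64^2.439 = 19697 m/s

v ≈ 19.7 km/s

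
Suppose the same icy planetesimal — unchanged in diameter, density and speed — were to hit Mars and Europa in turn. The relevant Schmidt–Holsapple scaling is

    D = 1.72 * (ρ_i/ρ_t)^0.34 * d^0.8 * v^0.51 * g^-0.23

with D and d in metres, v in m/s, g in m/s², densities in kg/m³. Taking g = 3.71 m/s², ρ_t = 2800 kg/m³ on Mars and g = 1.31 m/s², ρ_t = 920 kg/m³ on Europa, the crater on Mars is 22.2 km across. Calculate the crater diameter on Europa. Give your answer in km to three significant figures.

The impactor-only factors (d, v, ρ_i) cancel in the ratio, leaving D_Europa/D_Mars = (g_Europa/g_Mars)^-0.23 · (ρ_t,Mars/ρ_t,Europa)^0.34.
(1.31/3.71)^-0.23 = 0.3531^-0.23 = 1.271
(2800/920)^0.34 = 3.043^0.34 = 1.460
Ratio = 1.271 × 1.460 = 1.856
D_Europa = 1.856 × 22.2 km = 41.2 km

D ≈ 41.2 km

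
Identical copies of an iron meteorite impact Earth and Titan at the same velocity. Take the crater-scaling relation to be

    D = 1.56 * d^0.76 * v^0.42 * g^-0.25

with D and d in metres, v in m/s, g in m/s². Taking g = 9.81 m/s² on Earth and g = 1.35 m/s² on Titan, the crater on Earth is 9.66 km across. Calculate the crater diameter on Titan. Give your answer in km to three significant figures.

All impactor-dependent factors cancel in the ratio, leaving D_Titan/D_Earth = (g_Titan/g_Earth)^-0.25.
(1.35/9.81)^-0.25 = 0.1376^-0.25 = 1.642
D_Titan = 1.642 × 9.66 km = 15.9 km

D ≈ 15.9 km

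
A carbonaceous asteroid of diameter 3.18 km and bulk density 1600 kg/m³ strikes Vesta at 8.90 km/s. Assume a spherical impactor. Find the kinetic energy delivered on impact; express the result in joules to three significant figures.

d = 3180 m; v = 8900 m/s.
Mass m = (π/6) ρ d³ = (π/6) × 1600 × (3180)³ = 2.694 × 10^13 kg
E = ½ m v² = 0.5 × 2.694 × 10^13 × (8900)² = 1.067 × 10^21 J

E ≈ 1.07 × 10^21 J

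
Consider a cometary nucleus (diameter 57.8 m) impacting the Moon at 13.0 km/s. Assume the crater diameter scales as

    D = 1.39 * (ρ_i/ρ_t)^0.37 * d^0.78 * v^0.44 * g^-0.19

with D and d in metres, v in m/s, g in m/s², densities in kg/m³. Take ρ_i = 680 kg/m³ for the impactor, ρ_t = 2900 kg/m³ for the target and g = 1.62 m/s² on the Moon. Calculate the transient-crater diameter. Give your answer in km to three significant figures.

In SI units: v = 13000 m/s.
(ρ_i/ρ_t)^0.37 = (680/2900)^0.37 = 0.5847
d^0.78 = 57.8^0.78 = 23.68
v^0.44 = 13000^0.44 = 64.59
g^-0.19 = 1.62^-0.19 = 0.9124
D = 1.39 × 0.5847 × 23.68 × 64.59 × 0.9124 = 1134 m
   = 1.134 km

D ≈ 1.13 km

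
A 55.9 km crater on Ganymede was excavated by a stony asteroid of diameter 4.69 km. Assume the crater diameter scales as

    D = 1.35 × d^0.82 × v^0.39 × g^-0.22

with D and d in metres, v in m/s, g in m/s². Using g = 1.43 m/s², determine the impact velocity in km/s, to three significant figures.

Rearranging for v: v = [D / (1.35 · 4690^0.82 · 1.43^-0.22)]^(1/0.39).
D = 55900 m.
4690^0.82 = 1024
1.43^-0.22 = 0.9243
Denominator = 1.35 × 1024 × 0.9243 = 1278
D / 1278 = 55900 / 1278 = 43.74
v = 43.74^(1/0.39) = 43.74^2.5641 = 16120 m/s

v ≈ 16.1 km/s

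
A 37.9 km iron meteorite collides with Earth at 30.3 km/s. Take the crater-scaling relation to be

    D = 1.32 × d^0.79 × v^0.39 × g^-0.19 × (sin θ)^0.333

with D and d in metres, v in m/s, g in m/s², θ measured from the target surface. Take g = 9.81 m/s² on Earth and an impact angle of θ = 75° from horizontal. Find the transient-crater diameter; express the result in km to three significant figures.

In SI units: d = 37900 m, v = 30300 m/s.
d^0.79 = 37900^0.79 = 4141
v^0.39 = 30300^0.39 = 55.95
g^-0.19 = 9.81^-0.19 = 0.6480
(sin 75°)^0.333 = 0.9659^0.333 = 0.9885
D = 1.32 × 4141 × 55.95 × 0.6480 × 0.9885 = 1.959 × 10^5 m
   = 195.9 km

D ≈ 196 km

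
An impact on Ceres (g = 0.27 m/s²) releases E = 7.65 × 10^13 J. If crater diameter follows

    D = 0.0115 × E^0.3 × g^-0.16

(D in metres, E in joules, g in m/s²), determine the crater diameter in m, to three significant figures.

E^0.3 = (7.65 × 10^13)^0.3 = 1.463 × 10^4
g^-0.16 = 0.27^-0.16 = 1.233
D = 0.0115 × 1.463 × 10^4 × 1.233 = 207.4 m

D ≈ 207 m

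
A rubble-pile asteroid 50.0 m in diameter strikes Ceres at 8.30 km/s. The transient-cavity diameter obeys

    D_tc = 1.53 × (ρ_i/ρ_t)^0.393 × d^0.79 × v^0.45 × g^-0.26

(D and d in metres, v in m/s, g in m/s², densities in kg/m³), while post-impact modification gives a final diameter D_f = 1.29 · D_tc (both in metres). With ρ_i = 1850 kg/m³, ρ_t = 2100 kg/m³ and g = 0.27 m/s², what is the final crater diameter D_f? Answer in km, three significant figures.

D_f ≈ 3.37 km

v = 8300 m/s.
(ρ_i/ρ_t)^0.393 = (1850/2100)^0.393 = 0.9514
d^0.79 = 50^0.79 = 21.99
v^0.45 = 8300^0.45 = 58.02
g^-0.26 = 0.27^-0.26 = 1.406
D_tc = 1.53 × 0.9514 × 21.99 × 58.02 × 1.406 = 2611 m
D_f = 1.29 × 2611 = 3368 m
     = 3.368 km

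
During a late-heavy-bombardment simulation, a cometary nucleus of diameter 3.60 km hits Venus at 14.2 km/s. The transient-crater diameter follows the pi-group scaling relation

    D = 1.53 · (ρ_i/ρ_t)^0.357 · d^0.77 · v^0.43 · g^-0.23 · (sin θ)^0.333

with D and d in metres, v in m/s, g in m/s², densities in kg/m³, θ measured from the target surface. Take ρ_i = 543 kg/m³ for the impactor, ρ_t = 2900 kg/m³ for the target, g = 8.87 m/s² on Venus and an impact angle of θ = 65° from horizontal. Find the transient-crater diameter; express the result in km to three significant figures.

D ≈ 16.5 km

In SI units: d = 3600 m, v = 14200 m/s.
(ρ_i/ρ_t)^0.357 = (543/2900)^0.357 = 0.5499
d^0.77 = 3600^0.77 = 547.5
v^0.43 = 14200^0.43 = 61.02
g^-0.23 = 8.87^-0.23 = 0.6053
(sin 65°)^0.333 = 0.9063^0.333 = 0.9678
D = 1.53 × 0.5499 × 547.5 × 61.02 × 0.6053 × 0.9678 = 16466 m
   = 16.47 km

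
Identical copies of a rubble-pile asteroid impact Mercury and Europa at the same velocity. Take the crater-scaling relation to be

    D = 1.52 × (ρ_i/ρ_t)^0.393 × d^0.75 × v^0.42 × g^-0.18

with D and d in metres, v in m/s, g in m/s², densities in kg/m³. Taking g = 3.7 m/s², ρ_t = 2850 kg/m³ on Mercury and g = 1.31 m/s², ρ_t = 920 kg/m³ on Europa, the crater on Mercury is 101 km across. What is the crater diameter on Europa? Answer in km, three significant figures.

D ≈ 190 km

The impactor-only factors (d, v, ρ_i) cancel in the ratio, leaving D_Europa/D_Mercury = (g_Europa/g_Mercury)^-0.18 · (ρ_t,Mercury/ρ_t,Europa)^0.393.
(1.31/3.7)^-0.18 = 0.3541^-0.18 = 1.205
(2850/920)^0.393 = 3.098^0.393 = 1.560
Ratio = 1.205 × 1.560 = 1.880
D_Europa = 1.880 × 101 km = 190 km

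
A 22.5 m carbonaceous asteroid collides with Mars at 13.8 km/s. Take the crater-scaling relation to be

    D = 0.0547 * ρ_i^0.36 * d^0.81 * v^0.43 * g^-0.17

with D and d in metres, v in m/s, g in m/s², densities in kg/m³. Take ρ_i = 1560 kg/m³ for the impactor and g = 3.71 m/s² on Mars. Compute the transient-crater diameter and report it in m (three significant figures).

In SI units: v = 13800 m/s.
ρ_i^0.36 = 1560^0.36 = 14.11
d^0.81 = 22.5^0.81 = 12.45
v^0.43 = 13800^0.43 = 60.28
g^-0.17 = 3.71^-0.17 = 0.8002
D = 0.0547 × 14.11 × 12.45 × 60.28 × 0.8002 = 463.5 m

D ≈ 464 m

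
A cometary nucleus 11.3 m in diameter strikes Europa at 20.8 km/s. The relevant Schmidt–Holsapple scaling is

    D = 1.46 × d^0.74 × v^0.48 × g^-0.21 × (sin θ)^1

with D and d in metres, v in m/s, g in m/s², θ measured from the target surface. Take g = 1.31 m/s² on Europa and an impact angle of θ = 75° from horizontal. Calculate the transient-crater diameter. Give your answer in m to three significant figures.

D ≈ 948 m

In SI units: v = 20800 m/s.
d^0.74 = 11.3^0.74 = 6.016
v^0.48 = 20800^0.48 = 118.2
g^-0.21 = 1.31^-0.21 = 0.9449
(sin 75°)^1 = 0.9659^1 = 0.9659
D = 1.46 × 6.016 × 118.2 × 0.9449 × 0.9659 = 947.5 m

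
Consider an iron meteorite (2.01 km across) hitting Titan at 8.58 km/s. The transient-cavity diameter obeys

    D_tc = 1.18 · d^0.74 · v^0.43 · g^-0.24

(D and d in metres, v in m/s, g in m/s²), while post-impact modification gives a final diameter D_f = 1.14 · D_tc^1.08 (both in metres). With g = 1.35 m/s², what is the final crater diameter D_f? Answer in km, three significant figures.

In SI: d = 2010 m, v = 8580 m/s.
d^0.74 = 2010^0.74 = 278.2
v^0.43 = 8580^0.43 = 49.14
g^-0.24 = 1.35^-0.24 = 0.9305
D_tc = 1.18 × 278.2 × 49.14 × 0.9305 = 15010 m
D_f = 1.14 × (15010)^1.08 = 36931 m
     = 36.93 km

D_f ≈ 36.9 km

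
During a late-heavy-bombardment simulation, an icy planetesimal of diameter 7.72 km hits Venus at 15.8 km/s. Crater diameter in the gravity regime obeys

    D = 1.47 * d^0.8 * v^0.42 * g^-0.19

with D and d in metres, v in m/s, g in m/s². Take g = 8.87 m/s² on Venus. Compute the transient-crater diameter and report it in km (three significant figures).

In SI units: d = 7720 m, v = 15800 m/s.
d^0.8 = 7720^0.8 = 1289
v^0.42 = 15800^0.42 = 58.00
g^-0.19 = 8.87^-0.19 = 0.6605
D = 1.47 × 1289 × 58.00 × 0.6605 = 72589 m
   = 72.59 km

D ≈ 72.6 km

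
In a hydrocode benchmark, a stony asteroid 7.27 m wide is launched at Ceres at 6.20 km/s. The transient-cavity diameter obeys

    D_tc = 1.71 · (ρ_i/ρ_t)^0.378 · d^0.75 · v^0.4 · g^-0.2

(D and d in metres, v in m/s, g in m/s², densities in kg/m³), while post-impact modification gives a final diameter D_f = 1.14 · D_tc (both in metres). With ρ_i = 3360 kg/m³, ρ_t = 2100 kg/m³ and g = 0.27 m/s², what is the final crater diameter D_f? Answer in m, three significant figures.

D_f ≈ 440 m

v = 6200 m/s.
(ρ_i/ρ_t)^0.378 = (3360/2100)^0.378 = 1.194
d^0.75 = 7.27^0.75 = 4.427
v^0.4 = 6200^0.4 = 32.88
g^-0.2 = 0.27^-0.2 = 1.299
D_tc = 1.71 × 1.194 × 4.427 × 32.88 × 1.299 = 386.1 m
D_f = 1.14 × 386.1 = 440.2 m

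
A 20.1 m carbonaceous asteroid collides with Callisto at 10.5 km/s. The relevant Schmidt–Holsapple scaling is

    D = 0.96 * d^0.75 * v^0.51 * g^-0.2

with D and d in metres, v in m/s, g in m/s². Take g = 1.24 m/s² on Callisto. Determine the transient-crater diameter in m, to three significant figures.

In SI units: v = 10500 m/s.
d^0.75 = 20.1^0.75 = 9.493
v^0.51 = 10500^0.51 = 112.4
g^-0.2 = 1.24^-0.2 = 0.9579
D = 0.96 × 9.493 × 112.4 × 0.9579 = 981.2 m

D ≈ 981 m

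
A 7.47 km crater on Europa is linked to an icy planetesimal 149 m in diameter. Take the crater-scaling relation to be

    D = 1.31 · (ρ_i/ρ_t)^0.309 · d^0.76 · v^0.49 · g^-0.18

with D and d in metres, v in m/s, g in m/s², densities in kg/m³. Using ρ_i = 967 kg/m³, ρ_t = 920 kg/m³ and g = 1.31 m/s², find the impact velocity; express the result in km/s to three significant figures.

v ≈ 21.1 km/s

Rearranging for v: v = [D / (1.31 · (967/920)^0.309 · 149^0.76 · 1.31^-0.18)]^(1/0.49).
D = 7470 m.
(967/920)^0.309 = 1.016
149^0.76 = 44.84
1.31^-0.18 = 0.9526
Denominator = 1.31 × 1.016 × 44.84 × 0.9526 = 56.85
D / 56.85 = 7470 / 56.85 = 131.4
v = 131.4^(1/0.49) = 131.4^2.0408 = 21068 m/s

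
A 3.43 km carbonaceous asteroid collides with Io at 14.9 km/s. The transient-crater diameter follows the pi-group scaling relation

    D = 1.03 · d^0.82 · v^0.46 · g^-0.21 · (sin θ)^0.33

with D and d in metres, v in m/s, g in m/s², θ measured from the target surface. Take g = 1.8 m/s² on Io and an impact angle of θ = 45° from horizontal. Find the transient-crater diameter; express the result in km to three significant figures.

D ≈ 53.5 km

In SI units: d = 3430 m, v = 14900 m/s.
d^0.82 = 3430^0.82 = 792.4
v^0.46 = 14900^0.46 = 83.11
g^-0.21 = 1.8^-0.21 = 0.8839
(sin 45°)^0.33 = 0.7071^0.33 = 0.8919
D = 1.03 × 792.4 × 83.11 × 0.8839 × 0.8919 = 53475 m
   = 53.48 km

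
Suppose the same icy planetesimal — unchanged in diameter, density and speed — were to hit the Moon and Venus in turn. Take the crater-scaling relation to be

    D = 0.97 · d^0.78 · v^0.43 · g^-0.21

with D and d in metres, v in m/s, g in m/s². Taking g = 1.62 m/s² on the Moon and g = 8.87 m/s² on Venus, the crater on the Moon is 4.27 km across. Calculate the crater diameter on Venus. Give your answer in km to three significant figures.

D ≈ 2.99 km

All impactor-dependent factors cancel in the ratio, leaving D_Venus/D_Moon = (g_Venus/g_Moon)^-0.21.
(8.87/1.62)^-0.21 = 5.475^-0.21 = 0.6997
D_Venus = 0.6997 × 4.27 km = 2.99 km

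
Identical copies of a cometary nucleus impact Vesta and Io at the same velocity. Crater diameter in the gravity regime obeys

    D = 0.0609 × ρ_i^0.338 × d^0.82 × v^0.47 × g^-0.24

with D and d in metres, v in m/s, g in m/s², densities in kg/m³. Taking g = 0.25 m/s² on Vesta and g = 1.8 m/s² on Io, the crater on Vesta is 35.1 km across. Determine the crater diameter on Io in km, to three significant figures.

All impactor-dependent factors cancel in the ratio, leaving D_Io/D_Vesta = (g_Io/g_Vesta)^-0.24.
(1.8/0.25)^-0.24 = 7.200^-0.24 = 0.6226
D_Io = 0.6226 × 35.1 km = 21.9 km

D ≈ 21.9 km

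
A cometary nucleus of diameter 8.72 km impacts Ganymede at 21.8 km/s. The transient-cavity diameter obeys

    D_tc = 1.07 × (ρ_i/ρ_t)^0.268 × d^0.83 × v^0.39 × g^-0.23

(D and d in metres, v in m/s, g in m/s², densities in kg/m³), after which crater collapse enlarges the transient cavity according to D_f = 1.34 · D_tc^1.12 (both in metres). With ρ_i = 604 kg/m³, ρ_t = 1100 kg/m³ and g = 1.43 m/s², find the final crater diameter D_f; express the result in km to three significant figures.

In SI: d = 8720 m, v = 21800 m/s.
(ρ_i/ρ_t)^0.268 = (604/1100)^0.268 = 0.8516
d^0.83 = 8720^0.83 = 1865
v^0.39 = 21800^0.39 = 49.20
g^-0.23 = 1.43^-0.23 = 0.9210
D_tc = 1.07 × 0.8516 × 1865 × 49.20 × 0.9210 = 77010 m
D_f = 1.34 × (77010)^1.12 = 3.981 × 10^5 m
     = 398.1 km

D_f ≈ 398 km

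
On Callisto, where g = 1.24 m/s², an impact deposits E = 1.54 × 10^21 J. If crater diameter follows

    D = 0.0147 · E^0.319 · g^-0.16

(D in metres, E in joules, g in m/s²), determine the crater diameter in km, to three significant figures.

D ≈ 81.5 km

E^0.319 = (1.54 × 10^21)^0.319 = 5.739 × 10^6
g^-0.16 = 1.24^-0.16 = 0.9662
D = 0.0147 × 5.739 × 10^6 × 0.9662 = 81512 m
   = 81.51 km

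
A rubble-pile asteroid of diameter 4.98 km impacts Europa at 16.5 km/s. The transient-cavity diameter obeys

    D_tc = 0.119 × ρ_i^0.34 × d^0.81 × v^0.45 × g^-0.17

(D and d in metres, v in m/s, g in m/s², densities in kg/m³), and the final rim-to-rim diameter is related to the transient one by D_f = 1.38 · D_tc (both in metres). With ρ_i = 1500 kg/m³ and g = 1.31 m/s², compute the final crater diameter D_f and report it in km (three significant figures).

D_f ≈ 147 km

In SI: d = 4980 m, v = 16500 m/s.
ρ_i^0.34 = 1500^0.34 = 12.02
d^0.81 = 4980^0.81 = 988.0
v^0.45 = 16500^0.45 = 79.04
g^-0.17 = 1.31^-0.17 = 0.9551
D_tc = 0.119 × 12.02 × 988.0 × 79.04 × 0.9551 = 1.067 × 10^5 m
D_f = 1.38 × 1.067 × 10^5 = 1.472 × 10^5 m
     = 147.2 km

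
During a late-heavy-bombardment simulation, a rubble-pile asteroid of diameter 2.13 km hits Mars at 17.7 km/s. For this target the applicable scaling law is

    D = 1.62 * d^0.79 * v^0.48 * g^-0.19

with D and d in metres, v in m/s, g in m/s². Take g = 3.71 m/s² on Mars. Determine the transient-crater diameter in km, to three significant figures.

D ≈ 58.9 km

In SI units: d = 2130 m, v = 17700 m/s.
d^0.79 = 2130^0.79 = 426.0
v^0.48 = 17700^0.48 = 109.4
g^-0.19 = 3.71^-0.19 = 0.7795
D = 1.62 × 426.0 × 109.4 × 0.7795 = 58852 m
   = 58.85 km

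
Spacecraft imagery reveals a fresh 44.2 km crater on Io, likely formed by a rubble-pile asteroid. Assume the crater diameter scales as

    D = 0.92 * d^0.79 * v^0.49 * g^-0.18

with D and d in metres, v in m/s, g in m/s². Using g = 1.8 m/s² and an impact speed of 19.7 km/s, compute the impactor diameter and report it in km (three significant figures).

d ≈ 2.09 km

Rearranging for d: d = [D / (0.92 · 19700^0.49 · 1.8^-0.18)]^(1/0.79).
D = 44200 m.
19700^0.49 = 127.1
1.8^-0.18 = 0.8996
Denominator = 0.92 × 127.1 × 0.8996 = 105.2
D / 105.2 = 44200 / 105.2 = 420.2
d = 420.2^(1/0.79) = 420.2^1.2658 = 2093 m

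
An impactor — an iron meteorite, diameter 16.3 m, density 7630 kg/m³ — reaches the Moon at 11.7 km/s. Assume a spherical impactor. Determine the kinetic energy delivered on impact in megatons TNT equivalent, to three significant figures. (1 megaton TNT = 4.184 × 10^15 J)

E ≈ 0.283 Mt TNT

v = 11700 m/s.
Mass m = (π/6) ρ d³ = (π/6) × 7630 × (16.3)³ = 1.730 × 10^7 kg
E = ½ m v² = 0.5 × 1.730 × 10^7 × (11700)² = 1.184 × 10^15 J
   = 1.184 × 10^15 / 4.184×10^15 = 0.2830 Mt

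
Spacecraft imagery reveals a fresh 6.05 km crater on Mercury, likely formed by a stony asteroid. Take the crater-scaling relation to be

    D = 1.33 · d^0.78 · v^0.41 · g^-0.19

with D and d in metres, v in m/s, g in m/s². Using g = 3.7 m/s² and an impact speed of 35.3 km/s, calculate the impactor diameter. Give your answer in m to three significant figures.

Rearranging for d: d = [D / (1.33 · 35300^0.41 · 3.7^-0.19)]^(1/0.78).
D = 6050 m.
35300^0.41 = 73.21
3.7^-0.19 = 0.7799
Denominator = 1.33 × 73.21 × 0.7799 = 75.94
D / 75.94 = 6050 / 75.94 = 79.67
d = 79.67^(1/0.78) = 79.67^1.2821 = 273.9 m

d ≈ 274 m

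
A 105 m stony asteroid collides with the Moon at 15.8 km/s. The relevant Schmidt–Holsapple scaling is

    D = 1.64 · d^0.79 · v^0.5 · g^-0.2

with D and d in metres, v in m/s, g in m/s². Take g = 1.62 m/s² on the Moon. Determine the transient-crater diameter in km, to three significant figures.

In SI units: v = 15800 m/s.
d^0.79 = 105^0.79 = 39.51
v^0.5 = 15800^0.5 = 125.7
g^-0.2 = 1.62^-0.2 = 0.9080
D = 1.64 × 39.51 × 125.7 × 0.9080 = 7396 m
   = 7.396 km

D ≈ 7.40 km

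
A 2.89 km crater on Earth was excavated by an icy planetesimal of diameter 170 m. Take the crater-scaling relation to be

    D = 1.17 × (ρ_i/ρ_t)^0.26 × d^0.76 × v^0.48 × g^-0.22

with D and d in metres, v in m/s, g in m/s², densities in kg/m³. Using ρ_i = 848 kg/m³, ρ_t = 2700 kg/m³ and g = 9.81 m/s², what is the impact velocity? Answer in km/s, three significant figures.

v ≈ 18.3 km/s

Rearranging for v: v = [D / (1.17 · (848/2700)^0.26 · 170^0.76 · 9.81^-0.22)]^(1/0.48).
D = 2890 m.
(848/2700)^0.26 = 0.7400
170^0.76 = 49.56
9.81^-0.22 = 0.6051
Denominator = 1.17 × 0.7400 × 49.56 × 0.6051 = 25.96
D / 25.96 = 2890 / 25.96 = 111.3
v = 111.3^(1/0.48) = 111.3^2.0833 = 18343 m/s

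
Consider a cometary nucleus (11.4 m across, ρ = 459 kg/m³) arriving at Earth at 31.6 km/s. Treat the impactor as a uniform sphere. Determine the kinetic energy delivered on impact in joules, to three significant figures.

E ≈ 1.78 × 10^14 J

v = 31600 m/s.
Mass m = (π/6) ρ d³ = (π/6) × 459 × (11.4)³ = 3.561 × 10^5 kg
E = ½ m v² = 0.5 × 3.561 × 10^5 × (31600)² = 1.778 × 10^14 J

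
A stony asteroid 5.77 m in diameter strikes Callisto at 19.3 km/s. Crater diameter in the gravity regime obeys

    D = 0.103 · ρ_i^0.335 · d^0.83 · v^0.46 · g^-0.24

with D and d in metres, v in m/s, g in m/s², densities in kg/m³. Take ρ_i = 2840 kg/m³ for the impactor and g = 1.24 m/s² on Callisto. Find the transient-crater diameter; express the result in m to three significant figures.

In SI units: v = 19300 m/s.
ρ_i^0.335 = 2840^0.335 = 14.35
d^0.83 = 5.77^0.83 = 4.283
v^0.46 = 19300^0.46 = 93.62
g^-0.24 = 1.24^-0.24 = 0.9497
D = 0.103 × 14.35 × 4.283 × 93.62 × 0.9497 = 562.8 m

D ≈ 563 m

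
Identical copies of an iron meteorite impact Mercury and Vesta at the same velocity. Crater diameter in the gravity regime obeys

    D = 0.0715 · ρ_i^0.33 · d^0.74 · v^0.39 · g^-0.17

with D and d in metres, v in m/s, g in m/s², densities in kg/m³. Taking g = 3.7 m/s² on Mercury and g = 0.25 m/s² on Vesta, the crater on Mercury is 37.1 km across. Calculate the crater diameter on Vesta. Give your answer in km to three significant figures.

D ≈ 58.7 km

All impactor-dependent factors cancel in the ratio, leaving D_Vesta/D_Mercury = (g_Vesta/g_Mercury)^-0.17.
(0.25/3.7)^-0.17 = 0.06757^-0.17 = 1.581
D_Vesta = 1.581 × 37.1 km = 58.7 km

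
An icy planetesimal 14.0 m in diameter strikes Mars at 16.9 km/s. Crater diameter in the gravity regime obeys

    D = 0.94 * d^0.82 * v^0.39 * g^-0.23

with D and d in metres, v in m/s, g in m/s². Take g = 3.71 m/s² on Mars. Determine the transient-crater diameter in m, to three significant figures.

In SI units: v = 16900 m/s.
d^0.82 = 14^0.82 = 8.706
v^0.39 = 16900^0.39 = 44.55
g^-0.23 = 3.71^-0.23 = 0.7397
D = 0.94 × 8.706 × 44.55 × 0.7397 = 269.7 m

D ≈ 270 m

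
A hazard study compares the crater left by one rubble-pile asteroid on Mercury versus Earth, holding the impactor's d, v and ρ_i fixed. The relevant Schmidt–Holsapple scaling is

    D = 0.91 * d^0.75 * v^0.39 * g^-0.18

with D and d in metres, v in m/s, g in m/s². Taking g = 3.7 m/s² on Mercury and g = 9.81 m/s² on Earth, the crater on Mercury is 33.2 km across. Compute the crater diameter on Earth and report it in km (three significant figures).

All impactor-dependent factors cancel in the ratio, leaving D_Earth/D_Mercury = (g_Earth/g_Mercury)^-0.18.
(9.81/3.7)^-0.18 = 2.651^-0.18 = 0.8390
D_Earth = 0.8390 × 33.2 km = 27.9 km

D ≈ 27.9 km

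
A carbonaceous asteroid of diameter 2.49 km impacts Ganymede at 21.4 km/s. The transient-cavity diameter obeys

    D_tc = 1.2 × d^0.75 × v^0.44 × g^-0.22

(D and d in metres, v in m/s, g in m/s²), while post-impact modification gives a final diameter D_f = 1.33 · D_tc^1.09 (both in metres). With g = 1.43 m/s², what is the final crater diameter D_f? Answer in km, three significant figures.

In SI: d = 2490 m, v = 21400 m/s.
d^0.75 = 2490^0.75 = 352.5
v^0.44 = 21400^0.44 = 80.42
g^-0.22 = 1.43^-0.22 = 0.9243
D_tc = 1.2 × 352.5 × 80.42 × 0.9243 = 31440 m
D_f = 1.33 × (31440)^1.09 = 1.062 × 10^5 m
     = 106.2 km

D_f ≈ 106 km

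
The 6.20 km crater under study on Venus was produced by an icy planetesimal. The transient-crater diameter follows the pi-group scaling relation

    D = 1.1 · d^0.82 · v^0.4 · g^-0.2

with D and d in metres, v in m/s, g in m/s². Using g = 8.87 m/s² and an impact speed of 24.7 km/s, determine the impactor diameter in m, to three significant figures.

Rearranging for d: d = [D / (1.1 · 24700^0.4 · 8.87^-0.2)]^(1/0.82).
D = 6200 m.
24700^0.4 = 57.16
8.87^-0.2 = 0.6463
Denominator = 1.1 × 57.16 × 0.6463 = 40.64
D / 40.64 = 6200 / 40.64 = 152.6
d = 152.6^(1/0.82) = 152.6^1.2195 = 460.1 m

d ≈ 460 m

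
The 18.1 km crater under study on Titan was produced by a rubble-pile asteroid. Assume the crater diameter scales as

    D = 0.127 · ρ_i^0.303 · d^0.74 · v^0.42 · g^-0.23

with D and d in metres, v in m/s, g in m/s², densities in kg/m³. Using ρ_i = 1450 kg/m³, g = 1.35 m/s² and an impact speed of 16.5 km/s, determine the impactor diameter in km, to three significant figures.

Rearranging for d: d = [D / (0.127 · 1450^0.303 · 16500^0.42 · 1.35^-0.23)]^(1/0.74).
D = 18100 m.
1450^0.303 = 9.076
16500^0.42 = 59.07
1.35^-0.23 = 0.9333
Denominator = 0.127 × 9.076 × 59.07 × 0.9333 = 63.55
D / 63.55 = 18100 / 63.55 = 284.8
d = 284.8^(1/0.74) = 284.8^1.3514 = 2075 m

d ≈ 2.08 km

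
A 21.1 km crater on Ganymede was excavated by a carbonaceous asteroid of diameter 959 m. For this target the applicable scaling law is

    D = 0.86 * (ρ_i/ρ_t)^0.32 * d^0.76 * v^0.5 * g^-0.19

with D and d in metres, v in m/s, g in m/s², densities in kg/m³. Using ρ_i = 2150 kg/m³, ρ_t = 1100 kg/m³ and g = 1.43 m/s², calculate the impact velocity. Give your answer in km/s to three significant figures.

Rearranging for v: v = [D / (0.86 · (2150/1100)^0.32 · 959^0.76 · 1.43^-0.19)]^(1/0.5).
D = 21100 m.
(2150/1100)^0.32 = 1.239
959^0.76 = 184.6
1.43^-0.19 = 0.9343
Denominator = 0.86 × 1.239 × 184.6 × 0.9343 = 183.8
D / 183.8 = 21100 / 183.8 = 114.8
v = 114.8^(1/0.5) = 114.8^2 = 13179 m/s

v ≈ 13.2 km/s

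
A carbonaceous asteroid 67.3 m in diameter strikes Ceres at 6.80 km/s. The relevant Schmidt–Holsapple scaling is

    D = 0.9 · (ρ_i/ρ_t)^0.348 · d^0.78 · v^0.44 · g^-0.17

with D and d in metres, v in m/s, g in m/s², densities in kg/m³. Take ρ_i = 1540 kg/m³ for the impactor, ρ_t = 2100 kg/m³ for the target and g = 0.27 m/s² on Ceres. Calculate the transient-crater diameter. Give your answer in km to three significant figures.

In SI units: v = 6800 m/s.
(ρ_i/ρ_t)^0.348 = (1540/2100)^0.348 = 0.8977
d^0.78 = 67.3^0.78 = 26.66
v^0.44 = 6800^0.44 = 48.56
g^-0.17 = 0.27^-0.17 = 1.249
D = 0.9 × 0.8977 × 26.66 × 48.56 × 1.249 = 1306 m
   = 1.306 km

D ≈ 1.31 km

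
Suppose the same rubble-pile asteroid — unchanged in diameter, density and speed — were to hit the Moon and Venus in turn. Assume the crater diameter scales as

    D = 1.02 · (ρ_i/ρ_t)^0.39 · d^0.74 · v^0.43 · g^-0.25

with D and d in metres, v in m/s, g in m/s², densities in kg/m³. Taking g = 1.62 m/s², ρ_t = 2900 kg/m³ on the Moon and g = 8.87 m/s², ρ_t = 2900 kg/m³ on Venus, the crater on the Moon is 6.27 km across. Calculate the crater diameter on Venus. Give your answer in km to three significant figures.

The impactor-only factors (d, v, ρ_i) cancel in the ratio, leaving D_Venus/D_Moon = (g_Venus/g_Moon)^-0.25 · (ρ_t,Moon/ρ_t,Venus)^0.39.
(8.87/1.62)^-0.25 = 5.475^-0.25 = 0.6537
(2900/2900)^0.39 = 1.000^0.39 = 1.000
Ratio = 0.6537 × 1.000 = 0.6537
D_Venus = 0.6537 × 6.27 km = 4.10 km

D ≈ 4.10 km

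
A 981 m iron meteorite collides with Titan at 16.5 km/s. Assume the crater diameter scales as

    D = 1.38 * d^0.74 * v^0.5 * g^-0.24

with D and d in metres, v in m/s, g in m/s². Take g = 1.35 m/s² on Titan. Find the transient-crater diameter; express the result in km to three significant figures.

D ≈ 27.0 km

In SI units: v = 16500 m/s.
d^0.74 = 981^0.74 = 163.6
v^0.5 = 16500^0.5 = 128.5
g^-0.24 = 1.35^-0.24 = 0.9305
D = 1.38 × 163.6 × 128.5 × 0.9305 = 26995 m
   = 26.99 km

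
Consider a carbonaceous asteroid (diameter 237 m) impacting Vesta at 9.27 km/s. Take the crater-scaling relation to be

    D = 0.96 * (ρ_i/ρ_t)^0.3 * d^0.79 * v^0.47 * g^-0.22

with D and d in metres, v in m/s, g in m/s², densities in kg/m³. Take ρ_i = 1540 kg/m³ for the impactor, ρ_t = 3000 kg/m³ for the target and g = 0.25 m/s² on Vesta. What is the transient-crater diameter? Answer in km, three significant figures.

D ≈ 5.87 km

In SI units: v = 9270 m/s.
(ρ_i/ρ_t)^0.3 = (1540/3000)^0.3 = 0.8187
d^0.79 = 237^0.79 = 75.17
v^0.47 = 9270^0.47 = 73.20
g^-0.22 = 0.25^-0.22 = 1.357
D = 0.96 × 0.8187 × 75.17 × 73.20 × 1.357 = 5869 m
   = 5.869 km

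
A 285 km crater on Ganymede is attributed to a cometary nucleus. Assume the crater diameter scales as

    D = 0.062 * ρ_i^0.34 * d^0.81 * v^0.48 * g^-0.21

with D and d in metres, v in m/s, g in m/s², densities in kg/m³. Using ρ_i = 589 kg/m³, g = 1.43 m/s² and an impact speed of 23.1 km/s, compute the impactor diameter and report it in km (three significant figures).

Rearranging for d: d = [D / (0.062 · 589^0.34 · 23100^0.48 · 1.43^-0.21)]^(1/0.81).
D = 285000 m.
589^0.34 = 8.747
23100^0.48 = 124.3
1.43^-0.21 = 0.9276
Denominator = 0.062 × 8.747 × 124.3 × 0.9276 = 62.53
D / 62.53 = 285000 / 62.53 = 4558
d = 4558^(1/0.81) = 4558^1.2346 = 32894 m

d ≈ 32.9 km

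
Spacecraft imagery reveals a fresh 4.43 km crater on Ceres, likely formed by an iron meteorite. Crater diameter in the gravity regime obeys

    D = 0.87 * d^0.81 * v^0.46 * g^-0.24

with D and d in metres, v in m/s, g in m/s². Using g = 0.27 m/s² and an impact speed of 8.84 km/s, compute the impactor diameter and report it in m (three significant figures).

Rearranging for d: d = [D / (0.87 · 8840^0.46 · 0.27^-0.24)]^(1/0.81).
D = 4430 m.
8840^0.46 = 65.37
0.27^-0.24 = 1.369
Denominator = 0.87 × 65.37 × 1.369 = 77.86
D / 77.86 = 4430 / 77.86 = 56.90
d = 56.90^(1/0.81) = 56.90^1.2346 = 146.8 m

d ≈ 147 m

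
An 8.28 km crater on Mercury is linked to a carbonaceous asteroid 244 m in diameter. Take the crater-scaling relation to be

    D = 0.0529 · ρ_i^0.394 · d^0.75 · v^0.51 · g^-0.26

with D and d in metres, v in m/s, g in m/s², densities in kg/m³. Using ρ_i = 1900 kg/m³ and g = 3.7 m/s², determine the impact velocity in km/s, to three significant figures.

Rearranging for v: v = [D / (0.0529 · 1900^0.394 · 244^0.75 · 3.7^-0.26)]^(1/0.51).
D = 8280 m.
1900^0.394 = 19.58
244^0.75 = 61.74
3.7^-0.26 = 0.7117
Denominator = 0.0529 × 19.58 × 61.74 × 0.7117 = 45.51
D / 45.51 = 8280 / 45.51 = 181.9
v = 181.9^(1/0.51) = 181.9^1.9608 = 26982 m/s

v ≈ 27.0 km/s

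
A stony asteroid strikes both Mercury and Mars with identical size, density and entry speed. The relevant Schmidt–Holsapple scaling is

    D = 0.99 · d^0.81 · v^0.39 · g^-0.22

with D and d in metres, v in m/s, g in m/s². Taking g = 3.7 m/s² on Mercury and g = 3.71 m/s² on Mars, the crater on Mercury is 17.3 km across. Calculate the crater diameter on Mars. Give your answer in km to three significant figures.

All impactor-dependent factors cancel in the ratio, leaving D_Mars/D_Mercury = (g_Mars/g_Mercury)^-0.22.
(3.71/3.7)^-0.22 = 1.003^-0.22 = 0.9993
D_Mars = 0.9993 × 17.3 km = 17.3 km

D ≈ 17.3 km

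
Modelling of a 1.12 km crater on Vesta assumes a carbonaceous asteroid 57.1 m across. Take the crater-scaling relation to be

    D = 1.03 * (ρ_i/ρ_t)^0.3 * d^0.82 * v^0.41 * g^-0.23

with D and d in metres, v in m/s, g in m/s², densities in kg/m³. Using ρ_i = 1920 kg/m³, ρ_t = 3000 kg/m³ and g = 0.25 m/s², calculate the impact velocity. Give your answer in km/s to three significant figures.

v ≈ 4.97 km/s

Rearranging for v: v = [D / (1.03 · (1920/3000)^0.3 · 57.1^0.82 · 0.25^-0.23)]^(1/0.41).
D = 1120 m.
(1920/3000)^0.3 = 0.8747
57.1^0.82 = 27.57
0.25^-0.23 = 1.376
Denominator = 1.03 × 0.8747 × 27.57 × 1.376 = 34.18
D / 34.18 = 1120 / 34.18 = 32.77
v = 32.77^(1/0.41) = 32.77^2.439 = 4969 m/s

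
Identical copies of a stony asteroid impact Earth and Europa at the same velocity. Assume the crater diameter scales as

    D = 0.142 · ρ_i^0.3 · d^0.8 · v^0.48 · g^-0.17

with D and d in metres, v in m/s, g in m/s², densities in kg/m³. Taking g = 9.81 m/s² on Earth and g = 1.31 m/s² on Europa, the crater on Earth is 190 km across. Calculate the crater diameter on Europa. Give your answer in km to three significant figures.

D ≈ 268 km

All impactor-dependent factors cancel in the ratio, leaving D_Europa/D_Earth = (g_Europa/g_Earth)^-0.17.
(1.31/9.81)^-0.17 = 0.1335^-0.17 = 1.408
D_Europa = 1.408 × 190 km = 268 km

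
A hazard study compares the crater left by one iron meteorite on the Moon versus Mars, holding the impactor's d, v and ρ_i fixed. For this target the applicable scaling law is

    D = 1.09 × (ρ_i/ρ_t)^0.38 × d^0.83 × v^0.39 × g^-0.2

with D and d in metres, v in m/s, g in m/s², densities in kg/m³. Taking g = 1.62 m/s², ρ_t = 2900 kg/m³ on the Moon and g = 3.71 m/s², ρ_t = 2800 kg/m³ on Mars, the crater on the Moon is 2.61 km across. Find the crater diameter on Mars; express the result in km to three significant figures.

D ≈ 2.24 km

The impactor-only factors (d, v, ρ_i) cancel in the ratio, leaving D_Mars/D_Moon = (g_Mars/g_Moon)^-0.2 · (ρ_t,Moon/ρ_t,Mars)^0.38.
(3.71/1.62)^-0.2 = 2.290^-0.2 = 0.8473
(2900/2800)^0.38 = 1.036^0.38 = 1.014
Ratio = 0.8473 × 1.014 = 0.8592
D_Mars = 0.8592 × 2.61 km = 2.24 km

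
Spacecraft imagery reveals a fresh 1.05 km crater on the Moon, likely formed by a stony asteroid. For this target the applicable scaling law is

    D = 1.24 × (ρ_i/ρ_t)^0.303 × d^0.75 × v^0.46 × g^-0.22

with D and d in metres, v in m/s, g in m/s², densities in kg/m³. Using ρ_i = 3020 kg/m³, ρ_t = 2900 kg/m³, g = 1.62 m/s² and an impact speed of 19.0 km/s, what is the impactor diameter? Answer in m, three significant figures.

d ≈ 21.6 m

Rearranging for d: d = [D / (1.24 · (3020/2900)^0.303 · 19000^0.46 · 1.62^-0.22)]^(1/0.75).
D = 1050 m.
(3020/2900)^0.303 = 1.012
19000^0.46 = 92.95
1.62^-0.22 = 0.8993
Denominator = 1.24 × 1.012 × 92.95 × 0.8993 = 104.9
D / 104.9 = 1050 / 104.9 = 10.01
d = 10.01^(1/0.75) = 10.01^1.3333 = 21.57 m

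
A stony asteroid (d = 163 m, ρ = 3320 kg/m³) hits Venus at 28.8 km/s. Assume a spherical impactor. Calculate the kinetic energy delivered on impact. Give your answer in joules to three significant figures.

E ≈ 3.12 × 10^18 J

v = 28800 m/s.
Mass m = (π/6) ρ d³ = (π/6) × 3320 × (163)³ = 7.528 × 10^9 kg
E = ½ m v² = 0.5 × 7.528 × 10^9 × (28800)² = 3.122 × 10^18 J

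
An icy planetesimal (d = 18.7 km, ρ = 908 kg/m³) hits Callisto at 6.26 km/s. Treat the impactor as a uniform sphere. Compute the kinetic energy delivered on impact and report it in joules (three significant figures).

E ≈ 6.09 × 10^22 J

d = 18700 m; v = 6260 m/s.
Mass m = (π/6) ρ d³ = (π/6) × 908 × (18700)³ = 3.109 × 10^15 kg
E = ½ m v² = 0.5 × 3.109 × 10^15 × (6260)² = 6.092 × 10^22 J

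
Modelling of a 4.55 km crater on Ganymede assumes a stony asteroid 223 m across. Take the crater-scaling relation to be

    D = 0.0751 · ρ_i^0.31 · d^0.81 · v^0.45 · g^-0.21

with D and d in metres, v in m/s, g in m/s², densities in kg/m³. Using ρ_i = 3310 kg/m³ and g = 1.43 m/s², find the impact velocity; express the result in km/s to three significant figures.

Rearranging for v: v = [D / (0.0751 · 3310^0.31 · 223^0.81 · 1.43^-0.21)]^(1/0.45).
D = 4550 m.
3310^0.31 = 12.34
223^0.81 = 79.82
1.43^-0.21 = 0.9276
Denominator = 0.0751 × 12.34 × 79.82 × 0.9276 = 68.62
D / 68.62 = 4550 / 68.62 = 66.31
v = 66.31^(1/0.45) = 66.31^2.2222 = 11166 m/s

v ≈ 11.2 km/s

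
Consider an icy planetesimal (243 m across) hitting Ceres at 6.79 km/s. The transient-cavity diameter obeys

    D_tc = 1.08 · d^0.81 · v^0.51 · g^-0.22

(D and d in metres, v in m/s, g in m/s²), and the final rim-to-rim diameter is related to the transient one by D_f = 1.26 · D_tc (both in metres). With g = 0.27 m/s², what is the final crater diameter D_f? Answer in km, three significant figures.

v = 6790 m/s.
d^0.81 = 243^0.81 = 85.57
v^0.51 = 6790^0.51 = 90.00
g^-0.22 = 0.27^-0.22 = 1.334
D_tc = 1.08 × 85.57 × 90.00 × 1.334 = 11100 m
D_f = 1.26 × 11100 = 13986 m
     = 13.99 km

D_f ≈ 14.0 km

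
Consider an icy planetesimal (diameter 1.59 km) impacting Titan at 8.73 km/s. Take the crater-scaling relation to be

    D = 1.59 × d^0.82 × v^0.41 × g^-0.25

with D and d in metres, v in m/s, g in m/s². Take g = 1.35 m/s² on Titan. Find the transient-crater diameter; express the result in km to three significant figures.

D ≈ 25.7 km

In SI units: d = 1590 m, v = 8730 m/s.
d^0.82 = 1590^0.82 = 421.8
v^0.41 = 8730^0.41 = 41.29
g^-0.25 = 1.35^-0.25 = 0.9277
D = 1.59 × 421.8 × 41.29 × 0.9277 = 25690 m
   = 25.69 km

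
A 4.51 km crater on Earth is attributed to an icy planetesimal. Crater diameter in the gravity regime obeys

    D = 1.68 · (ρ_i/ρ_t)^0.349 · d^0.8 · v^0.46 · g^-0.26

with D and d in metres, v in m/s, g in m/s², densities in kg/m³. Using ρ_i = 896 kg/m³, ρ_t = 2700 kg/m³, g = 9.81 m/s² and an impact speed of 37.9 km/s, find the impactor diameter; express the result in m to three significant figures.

Rearranging for d: d = [D / (1.68 · (896/2700)^0.349 · 37900^0.46 · 9.81^-0.26)]^(1/0.8).
D = 4510 m.
(896/2700)^0.349 = 0.6805
37900^0.46 = 127.7
9.81^-0.26 = 0.5523
Denominator = 1.68 × 0.6805 × 127.7 × 0.5523 = 80.63
D / 80.63 = 4510 / 80.63 = 55.93
d = 55.93^(1/0.8) = 55.93^1.25 = 153.0 m

d ≈ 153 m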